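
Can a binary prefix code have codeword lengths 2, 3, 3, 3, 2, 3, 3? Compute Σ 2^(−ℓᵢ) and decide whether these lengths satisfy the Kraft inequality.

With common denominator 2^3 = 8: Σ 2^(−ℓᵢ) = 2/8 + 1/8 + 1/8 + 1/8 + 2/8 + 1/8 + 1/8 = 9/8 = 1.125.
Kraft's inequality requires Σ ≤ 1; here Σ = 1.125 > 1, so no such prefix code exists.

1.125; no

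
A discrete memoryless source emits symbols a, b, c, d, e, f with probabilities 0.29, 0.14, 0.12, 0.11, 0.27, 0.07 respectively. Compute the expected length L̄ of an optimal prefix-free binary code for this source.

Repeatedly combine the two least-probable nodes; the expected code length is the sum of the merged weights.
merge 7/100 + 11/100 → 9/50
merge 3/25 + 7/50 → 13/50
merge 9/50 + 13/50 → 11/25
merge 27/100 + 29/100 → 14/25
merge 11/25 + 14/25 → 1
L = 9/50 + 13/50 + 11/25 + 14/25 + 1 = 61/25 = 2.44 bits/symbol.

2.44 bits/symbol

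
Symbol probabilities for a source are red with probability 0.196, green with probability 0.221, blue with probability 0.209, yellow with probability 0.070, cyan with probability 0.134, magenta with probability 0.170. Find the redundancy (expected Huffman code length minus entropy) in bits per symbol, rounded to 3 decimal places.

Entropy H = −Σ p log₂ p ≈ 2.5058 bits.
Huffman merges: 7/100+67/500→51/250; 17/100+49/250→183/500; 51/250+209/1000→413/1000; 221/1000+183/500→587/1000; 413/1000+587/1000→1. L = 257/100 ≈ 2.5700.
L − H = 2.5700 − 2.5058 = 0.064 bits.

0.064 bits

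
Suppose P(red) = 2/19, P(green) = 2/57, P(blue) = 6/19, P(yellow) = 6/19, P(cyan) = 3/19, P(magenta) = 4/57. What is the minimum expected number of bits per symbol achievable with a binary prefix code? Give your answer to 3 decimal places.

Repeatedly combine the two least-probable nodes; the expected code length is the sum of the merged weights.
merge 2/57 + 4/57 → 2/19
merge 2/19 + 2/19 → 4/19
merge 3/19 + 4/19 → 7/19
merge 6/19 + 6/19 → 12/19
merge 7/19 + 12/19 → 1
L = 2/19 + 4/19 + 7/19 + 12/19 + 1 = 44/19 ≈ 2.316 bits/symbol.

2.316 bits/symbol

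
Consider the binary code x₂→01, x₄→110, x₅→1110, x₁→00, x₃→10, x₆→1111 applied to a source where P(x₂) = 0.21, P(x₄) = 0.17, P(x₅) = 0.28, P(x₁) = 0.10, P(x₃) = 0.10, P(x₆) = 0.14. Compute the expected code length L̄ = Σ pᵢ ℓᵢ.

3.01 bits/symbol

L̄ = Σ pᵢ·ℓᵢ = 0.21·2 + 0.17·3 + 0.28·4 + 0.10·2 + 0.10·2 + 0.14·4 = 3.01 bits/symbol.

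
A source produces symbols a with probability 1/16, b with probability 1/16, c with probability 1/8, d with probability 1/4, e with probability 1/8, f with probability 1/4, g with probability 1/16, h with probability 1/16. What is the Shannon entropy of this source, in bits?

2.75 bits

Each probability is a power of 1/2, so log₂(1/p) is an integer.
H = Σ p·log₂(1/p) = 1/16·4 + 1/16·4 + 1/8·3 + 1/4·2 + 1/8·3 + 1/4·2 + 1/16·4 + 1/16·4 = 2.75 bits.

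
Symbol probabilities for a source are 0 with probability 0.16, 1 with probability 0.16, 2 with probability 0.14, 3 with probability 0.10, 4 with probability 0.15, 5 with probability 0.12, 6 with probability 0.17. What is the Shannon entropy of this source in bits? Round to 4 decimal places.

H = −Σ pᵢ log₂ pᵢ.
−0.16·log₂(0.16) = 0.4230
−0.16·log₂(0.16) = 0.4230
−0.14·log₂(0.14) = 0.3971
−0.10·log₂(0.10) = 0.3322
−0.15·log₂(0.15) = 0.4105
−0.12·log₂(0.12) = 0.3671
−0.17·log₂(0.17) = 0.4346
Sum ≈ 2.7875 → 2.7875 bits.

2.7875 bits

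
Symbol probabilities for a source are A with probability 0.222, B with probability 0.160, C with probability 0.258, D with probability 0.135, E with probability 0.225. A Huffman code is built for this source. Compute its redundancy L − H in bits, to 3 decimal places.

0.011 bits

Entropy H = −Σ p log₂ p ≈ 2.2835 bits.
Huffman merges: 27/200+4/25→59/200; 111/500+9/40→447/1000; 129/500+59/200→553/1000; 447/1000+553/1000→1. L = 459/200 ≈ 2.2950.
L − H = 2.2950 − 2.2835 = 0.011 bits.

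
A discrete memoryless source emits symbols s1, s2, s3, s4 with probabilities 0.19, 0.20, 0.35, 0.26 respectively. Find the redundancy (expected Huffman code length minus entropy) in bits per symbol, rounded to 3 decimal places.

0.045 bits

Entropy H = −Σ p log₂ p ≈ 1.9550 bits.
Huffman merges: 19/100+1/5→39/100; 13/50+7/20→61/100; 39/100+61/100→1. L = 2 ≈ 2.0000.
L − H = 2.0000 − 1.9550 = 0.045 bits.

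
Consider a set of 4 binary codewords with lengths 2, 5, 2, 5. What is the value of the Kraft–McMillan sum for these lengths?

With common denominator 2^5 = 32: Σ 2^(−ℓᵢ) = 8/32 + 1/32 + 8/32 + 1/32 = 18/32 = 0.5625.

0.5625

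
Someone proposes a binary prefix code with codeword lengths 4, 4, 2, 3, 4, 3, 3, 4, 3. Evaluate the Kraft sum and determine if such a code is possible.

1; yes

With common denominator 2^4 = 16: Σ 2^(−ℓᵢ) = 1/16 + 1/16 + 4/16 + 2/16 + 1/16 + 2/16 + 2/16 + 1/16 + 2/16 = 16/16 = 1.
Kraft's inequality requires Σ ≤ 1; here Σ = 1 ≤ 1, so such a prefix code exists.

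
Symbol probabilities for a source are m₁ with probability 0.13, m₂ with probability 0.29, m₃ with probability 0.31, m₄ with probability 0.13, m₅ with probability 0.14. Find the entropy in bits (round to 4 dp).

2.2041 bits

H = −Σ pᵢ log₂ pᵢ.
−0.13·log₂(0.13) = 0.3826
−0.29·log₂(0.29) = 0.5179
−0.31·log₂(0.31) = 0.5238
−0.13·log₂(0.13) = 0.3826
−0.14·log₂(0.14) = 0.3971
Sum ≈ 2.2041 → 2.2041 bits.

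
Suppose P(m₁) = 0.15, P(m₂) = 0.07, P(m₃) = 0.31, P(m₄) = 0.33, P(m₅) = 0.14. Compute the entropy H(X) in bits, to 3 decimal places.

H = −Σ pᵢ log₂ pᵢ.
−0.15·log₂(0.15) = 0.4105
−0.07·log₂(0.07) = 0.2686
−0.31·log₂(0.31) = 0.5238
−0.33·log₂(0.33) = 0.5278
−0.14·log₂(0.14) = 0.3971
Sum ≈ 2.1278 → 2.128 bits.

2.128 bits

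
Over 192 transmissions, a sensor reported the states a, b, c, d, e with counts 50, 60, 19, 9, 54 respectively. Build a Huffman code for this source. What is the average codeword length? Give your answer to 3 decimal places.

Probabilities are the counts divided by 192.
Repeatedly combine the two least-probable nodes; the expected code length is the sum of the merged weights.
merge 3/64 + 19/192 → 7/48
merge 7/48 + 25/96 → 13/32
merge 9/32 + 5/16 → 19/32
merge 13/32 + 19/32 → 1
L = 7/48 + 13/32 + 19/32 + 1 = 103/48 ≈ 2.146 bits/symbol.

2.146 bits/symbol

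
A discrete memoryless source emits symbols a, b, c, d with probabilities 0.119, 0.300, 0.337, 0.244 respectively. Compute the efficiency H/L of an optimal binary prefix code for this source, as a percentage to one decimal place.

95.6%

Entropy H = −Σ p log₂ p ≈ 1.9119 bits.
Huffman merges: 119/1000+61/250→363/1000; 3/10+337/1000→637/1000; 363/1000+637/1000→1. L = 2 ≈ 2.0000.
Efficiency = H/L = 1.9119/2.0000 = 95.6%.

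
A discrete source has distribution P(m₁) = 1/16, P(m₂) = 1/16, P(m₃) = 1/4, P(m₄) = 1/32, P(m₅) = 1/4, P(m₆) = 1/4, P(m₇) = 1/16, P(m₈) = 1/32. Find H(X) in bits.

Each probability is a power of 1/2, so log₂(1/p) is an integer.
H = Σ p·log₂(1/p) = 1/16·4 + 1/16·4 + 1/4·2 + 1/32·5 + 1/4·2 + 1/4·2 + 1/16·4 + 1/32·5 = 2.5625 bits.

2.5625 bits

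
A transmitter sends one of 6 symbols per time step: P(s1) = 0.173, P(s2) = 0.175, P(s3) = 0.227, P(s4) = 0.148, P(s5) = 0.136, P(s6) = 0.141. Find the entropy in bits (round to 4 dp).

H = −Σ pᵢ log₂ pᵢ.
−0.173·log₂(0.173) = 0.4379
−0.175·log₂(0.175) = 0.4401
−0.227·log₂(0.227) = 0.4856
−0.148·log₂(0.148) = 0.4079
−0.136·log₂(0.136) = 0.3915
−0.141·log₂(0.141) = 0.3985
Sum ≈ 2.5614 → 2.5614 bits.

2.5614 bits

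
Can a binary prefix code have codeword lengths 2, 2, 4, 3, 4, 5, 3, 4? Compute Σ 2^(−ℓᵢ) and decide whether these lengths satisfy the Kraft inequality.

0.96875; yes

With common denominator 2^5 = 32: Σ 2^(−ℓᵢ) = 8/32 + 8/32 + 2/32 + 4/32 + 2/32 + 1/32 + 4/32 + 2/32 = 31/32 = 0.96875.
Kraft's inequality requires Σ ≤ 1; here Σ = 0.96875 ≤ 1, so such a prefix code exists.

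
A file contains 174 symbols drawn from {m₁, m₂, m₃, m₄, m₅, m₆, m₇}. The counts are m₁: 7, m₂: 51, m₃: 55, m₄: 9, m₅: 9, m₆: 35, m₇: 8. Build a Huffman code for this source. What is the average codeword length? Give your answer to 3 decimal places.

2.379 bits/symbol

Probabilities are the counts divided by 174.
Repeatedly combine the two least-probable nodes; the expected code length is the sum of the merged weights.
merge 7/174 + 4/87 → 5/58
merge 3/58 + 3/58 → 3/29
merge 5/58 + 3/29 → 11/58
merge 11/58 + 35/174 → 34/87
merge 17/58 + 55/174 → 53/87
merge 34/87 + 53/87 → 1
L = 5/58 + 3/29 + 11/58 + 34/87 + 53/87 + 1 = 69/29 ≈ 2.379 bits/symbol.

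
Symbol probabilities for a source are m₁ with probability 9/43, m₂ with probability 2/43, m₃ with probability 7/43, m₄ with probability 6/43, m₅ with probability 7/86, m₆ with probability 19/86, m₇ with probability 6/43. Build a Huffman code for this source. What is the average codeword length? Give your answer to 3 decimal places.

2.698 bits/symbol

Repeatedly combine the two least-probable nodes; the expected code length is the sum of the merged weights.
merge 2/43 + 7/86 → 11/86
merge 11/86 + 6/43 → 23/86
merge 6/43 + 7/43 → 13/43
merge 9/43 + 19/86 → 37/86
merge 23/86 + 13/43 → 49/86
merge 37/86 + 49/86 → 1
L = 11/86 + 23/86 + 13/43 + 37/86 + 49/86 + 1 = 116/43 ≈ 2.698 bits/symbol.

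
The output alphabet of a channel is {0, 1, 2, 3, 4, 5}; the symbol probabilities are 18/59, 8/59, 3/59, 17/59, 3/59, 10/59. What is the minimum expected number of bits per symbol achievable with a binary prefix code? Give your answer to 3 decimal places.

Repeatedly combine the two least-probable nodes; the expected code length is the sum of the merged weights.
merge 3/59 + 3/59 → 6/59
merge 6/59 + 8/59 → 14/59
merge 10/59 + 14/59 → 24/59
merge 17/59 + 18/59 → 35/59
merge 24/59 + 35/59 → 1
L = 6/59 + 14/59 + 24/59 + 35/59 + 1 = 138/59 ≈ 2.339 bits/symbol.

2.339 bits/symbol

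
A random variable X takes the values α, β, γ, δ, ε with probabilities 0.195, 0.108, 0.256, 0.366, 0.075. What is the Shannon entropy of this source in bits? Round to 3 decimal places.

H = −Σ pᵢ log₂ pᵢ.
−0.195·log₂(0.195) = 0.4599
−0.108·log₂(0.108) = 0.3468
−0.256·log₂(0.256) = 0.5032
−0.366·log₂(0.366) = 0.5307
−0.075·log₂(0.075) = 0.2803
Sum ≈ 2.1209 → 2.121 bits.

2.121 bits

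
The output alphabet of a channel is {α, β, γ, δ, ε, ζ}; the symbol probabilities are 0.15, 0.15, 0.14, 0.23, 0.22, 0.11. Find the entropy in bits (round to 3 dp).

H = −Σ pᵢ log₂ pᵢ.
−0.15·log₂(0.15) = 0.4105
−0.15·log₂(0.15) = 0.4105
−0.14·log₂(0.14) = 0.3971
−0.23·log₂(0.23) = 0.4877
−0.22·log₂(0.22) = 0.4806
−0.11·log₂(0.11) = 0.3503
Sum ≈ 2.5367 → 2.537 bits.

2.537 bits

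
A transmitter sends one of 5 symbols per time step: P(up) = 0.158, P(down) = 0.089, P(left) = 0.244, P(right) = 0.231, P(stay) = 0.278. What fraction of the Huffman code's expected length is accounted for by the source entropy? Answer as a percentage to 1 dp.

99.2%

Entropy H = −Σ p log₂ p ≈ 2.2295 bits.
Huffman merges: 89/1000+79/500→247/1000; 231/1000+61/250→19/40; 247/1000+139/500→21/40; 19/40+21/40→1. L = 2247/1000 ≈ 2.2470.
Efficiency = H/L = 2.2295/2.2470 = 99.2%.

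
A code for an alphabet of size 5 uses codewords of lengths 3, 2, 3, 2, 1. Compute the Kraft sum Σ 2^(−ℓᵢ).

With common denominator 2^3 = 8: Σ 2^(−ℓᵢ) = 1/8 + 2/8 + 1/8 + 2/8 + 4/8 = 10/8 = 1.25.

1.25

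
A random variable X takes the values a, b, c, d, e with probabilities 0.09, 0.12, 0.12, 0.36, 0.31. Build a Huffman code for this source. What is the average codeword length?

2.18 bits/symbol

Repeatedly combine the two least-probable nodes; the expected code length is the sum of the merged weights.
merge 9/100 + 3/25 → 21/100
merge 3/25 + 21/100 → 33/100
merge 31/100 + 33/100 → 16/25
merge 9/25 + 16/25 → 1
L = 21/100 + 33/100 + 16/25 + 1 = 109/50 = 2.18 bits/symbol.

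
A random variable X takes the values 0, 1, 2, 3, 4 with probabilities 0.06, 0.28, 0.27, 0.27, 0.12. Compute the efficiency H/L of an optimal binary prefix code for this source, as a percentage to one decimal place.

98.4%

Entropy H = −Σ p log₂ p ≈ 2.1449 bits.
Huffman merges: 3/50+3/25→9/50; 9/50+27/100→9/20; 27/100+7/25→11/20; 9/20+11/20→1. L = 109/50 ≈ 2.1800.
Efficiency = H/L = 2.1449/2.1800 = 98.4%.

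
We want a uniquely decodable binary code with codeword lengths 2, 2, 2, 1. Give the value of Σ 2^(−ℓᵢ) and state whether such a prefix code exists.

1.25; no

With common denominator 2^2 = 4: Σ 2^(−ℓᵢ) = 1/4 + 1/4 + 1/4 + 2/4 = 5/4 = 1.25.
Kraft's inequality requires Σ ≤ 1; here Σ = 1.25 > 1, so no such prefix code exists.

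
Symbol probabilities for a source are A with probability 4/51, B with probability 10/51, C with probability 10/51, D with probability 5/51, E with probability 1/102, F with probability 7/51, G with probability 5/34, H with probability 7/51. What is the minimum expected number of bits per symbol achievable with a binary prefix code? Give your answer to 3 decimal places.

2.882 bits/symbol

Repeatedly combine the two least-probable nodes; the expected code length is the sum of the merged weights.
merge 1/102 + 4/51 → 3/34
merge 3/34 + 5/51 → 19/102
merge 7/51 + 7/51 → 14/51
merge 5/34 + 19/102 → 1/3
merge 10/51 + 10/51 → 20/51
merge 14/51 + 1/3 → 31/51
merge 20/51 + 31/51 → 1
L = 3/34 + 19/102 + 14/51 + 1/3 + 20/51 + 31/51 + 1 = 49/17 ≈ 2.882 bits/symbol.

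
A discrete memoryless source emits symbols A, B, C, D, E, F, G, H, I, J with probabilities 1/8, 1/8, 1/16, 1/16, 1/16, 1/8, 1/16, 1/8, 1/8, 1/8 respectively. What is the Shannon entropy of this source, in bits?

Each probability is a power of 1/2, so log₂(1/p) is an integer.
H = Σ p·log₂(1/p) = 1/8·3 + 1/8·3 + 1/16·4 + 1/16·4 + 1/16·4 + 1/8·3 + 1/16·4 + 1/8·3 + 1/8·3 + 1/8·3 = 3.25 bits.

3.25 bits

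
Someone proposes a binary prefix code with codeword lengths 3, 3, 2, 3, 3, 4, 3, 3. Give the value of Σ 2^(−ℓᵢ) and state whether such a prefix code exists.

1.0625; no

With common denominator 2^4 = 16: Σ 2^(−ℓᵢ) = 2/16 + 2/16 + 4/16 + 2/16 + 2/16 + 1/16 + 2/16 + 2/16 = 17/16 = 1.0625.
Kraft's inequality requires Σ ≤ 1; here Σ = 1.0625 > 1, so no such prefix code exists.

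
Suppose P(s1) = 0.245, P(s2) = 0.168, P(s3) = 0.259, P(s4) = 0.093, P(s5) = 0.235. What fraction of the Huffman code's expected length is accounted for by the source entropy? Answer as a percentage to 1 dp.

99.2%

Entropy H = −Σ p log₂ p ≈ 2.2439 bits.
Huffman merges: 93/1000+21/125→261/1000; 47/200+49/200→12/25; 259/1000+261/1000→13/25; 12/25+13/25→1. L = 2261/1000 ≈ 2.2610.
Efficiency = H/L = 2.2439/2.2610 = 99.2%.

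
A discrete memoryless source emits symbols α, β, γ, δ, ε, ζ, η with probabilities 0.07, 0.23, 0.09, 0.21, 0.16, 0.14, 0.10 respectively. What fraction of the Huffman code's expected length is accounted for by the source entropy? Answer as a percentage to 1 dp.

99.0%

Entropy H = −Σ p log₂ p ≈ 2.6940 bits.
Huffman merges: 7/100+9/100→4/25; 1/10+7/50→6/25; 4/25+4/25→8/25; 21/100+23/100→11/25; 6/25+8/25→14/25; 11/25+14/25→1. L = 68/25 ≈ 2.7200.
Efficiency = H/L = 2.6940/2.7200 = 99.0%.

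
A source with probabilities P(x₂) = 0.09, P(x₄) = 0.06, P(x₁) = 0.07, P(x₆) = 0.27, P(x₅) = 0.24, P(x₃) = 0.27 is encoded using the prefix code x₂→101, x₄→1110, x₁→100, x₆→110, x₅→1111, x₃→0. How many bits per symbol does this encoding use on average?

L̄ = Σ pᵢ·ℓᵢ = 0.09·3 + 0.06·4 + 0.07·3 + 0.27·3 + 0.24·4 + 0.27·1 = 2.76 bits/symbol.

2.76 bits/symbol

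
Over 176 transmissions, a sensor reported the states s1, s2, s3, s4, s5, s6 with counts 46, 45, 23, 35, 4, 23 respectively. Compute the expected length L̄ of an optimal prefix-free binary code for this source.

Probabilities are the counts divided by 176.
Repeatedly combine the two least-probable nodes; the expected code length is the sum of the merged weights.
merge 1/44 + 23/176 → 27/176
merge 23/176 + 27/176 → 25/88
merge 35/176 + 45/176 → 5/11
merge 23/88 + 25/88 → 6/11
merge 5/11 + 6/11 → 1
L = 27/176 + 25/88 + 5/11 + 6/11 + 1 = 39/16 = 2.4375 bits/symbol.

2.4375 bits/symbol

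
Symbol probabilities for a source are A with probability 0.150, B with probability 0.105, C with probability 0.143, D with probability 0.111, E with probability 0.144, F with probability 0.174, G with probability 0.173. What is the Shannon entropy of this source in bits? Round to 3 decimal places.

2.785 bits

H = −Σ pᵢ log₂ pᵢ.
−0.150·log₂(0.150) = 0.4105
−0.105·log₂(0.105) = 0.3414
−0.143·log₂(0.143) = 0.4012
−0.111·log₂(0.111) = 0.3520
−0.144·log₂(0.144) = 0.4026
−0.174·log₂(0.174) = 0.4390
−0.173·log₂(0.173) = 0.4379
Sum ≈ 2.7847 → 2.785 bits.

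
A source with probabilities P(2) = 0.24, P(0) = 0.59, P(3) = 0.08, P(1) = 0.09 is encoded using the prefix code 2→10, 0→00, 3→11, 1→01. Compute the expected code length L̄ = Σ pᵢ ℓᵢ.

L̄ = Σ pᵢ·ℓᵢ = 0.24·2 + 0.59·2 + 0.08·2 + 0.09·2 = 2 bits/symbol.

2 bits/symbol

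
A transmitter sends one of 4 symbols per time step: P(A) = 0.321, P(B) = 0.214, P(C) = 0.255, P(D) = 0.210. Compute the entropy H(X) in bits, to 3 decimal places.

H = −Σ pᵢ log₂ pᵢ.
−0.321·log₂(0.321) = 0.5262
−0.214·log₂(0.214) = 0.4760
−0.255·log₂(0.255) = 0.5027
−0.210·log₂(0.210) = 0.4728
Sum ≈ 1.9778 → 1.978 bits.

1.978 bits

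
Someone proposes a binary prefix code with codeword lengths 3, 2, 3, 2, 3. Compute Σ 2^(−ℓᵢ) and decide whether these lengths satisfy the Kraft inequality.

0.875; yes

With common denominator 2^3 = 8: Σ 2^(−ℓᵢ) = 1/8 + 2/8 + 1/8 + 2/8 + 1/8 = 7/8 = 0.875.
Kraft's inequality requires Σ ≤ 1; here Σ = 0.875 ≤ 1, so such a prefix code exists.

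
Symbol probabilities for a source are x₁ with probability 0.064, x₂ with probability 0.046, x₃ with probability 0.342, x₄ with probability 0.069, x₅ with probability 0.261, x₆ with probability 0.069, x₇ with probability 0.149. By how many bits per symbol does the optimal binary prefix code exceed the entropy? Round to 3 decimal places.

Entropy H = −Σ p log₂ p ≈ 2.4349 bits.
Huffman merges: 23/500+8/125→11/100; 69/1000+69/1000→69/500; 11/100+69/500→31/125; 149/1000+31/125→397/1000; 261/1000+171/500→603/1000; 397/1000+603/1000→1. L = 312/125 ≈ 2.4960.
L − H = 2.4960 − 2.4349 = 0.061 bits.

0.061 bits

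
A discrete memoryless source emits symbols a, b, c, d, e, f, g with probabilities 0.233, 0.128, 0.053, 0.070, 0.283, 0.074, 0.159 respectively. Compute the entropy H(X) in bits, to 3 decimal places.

2.578 bits

H = −Σ pᵢ log₂ pᵢ.
−0.233·log₂(0.233) = 0.4897
−0.128·log₂(0.128) = 0.3796
−0.053·log₂(0.053) = 0.2246
−0.070·log₂(0.070) = 0.2686
−0.283·log₂(0.283) = 0.5154
−0.074·log₂(0.074) = 0.2780
−0.159·log₂(0.159) = 0.4218
Sum ≈ 2.5776 → 2.578 bits.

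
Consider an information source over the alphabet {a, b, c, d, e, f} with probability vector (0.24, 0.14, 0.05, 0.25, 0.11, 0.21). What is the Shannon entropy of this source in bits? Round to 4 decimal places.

H = −Σ pᵢ log₂ pᵢ.
−0.24·log₂(0.24) = 0.4941
−0.14·log₂(0.14) = 0.3971
−0.05·log₂(0.05) = 0.2161
−0.25·log₂(0.25) = 0.5000
−0.11·log₂(0.11) = 0.3503
−0.21·log₂(0.21) = 0.4728
Sum ≈ 2.4305 → 2.4305 bits.

2.4305 bits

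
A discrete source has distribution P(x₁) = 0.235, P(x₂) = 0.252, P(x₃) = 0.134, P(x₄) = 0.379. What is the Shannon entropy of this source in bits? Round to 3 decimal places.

H = −Σ pᵢ log₂ pᵢ.
−0.235·log₂(0.235) = 0.4910
−0.252·log₂(0.252) = 0.5011
−0.134·log₂(0.134) = 0.3886
−0.379·log₂(0.379) = 0.5305
Sum ≈ 1.9111 → 1.911 bits.

1.911 bits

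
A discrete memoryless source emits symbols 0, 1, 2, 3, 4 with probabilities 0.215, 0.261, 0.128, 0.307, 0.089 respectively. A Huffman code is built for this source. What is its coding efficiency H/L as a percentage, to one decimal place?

Entropy H = −Σ p log₂ p ≈ 2.1958 bits.
Huffman merges: 89/1000+16/125→217/1000; 43/200+217/1000→54/125; 261/1000+307/1000→71/125; 54/125+71/125→1. L = 2217/1000 ≈ 2.2170.
Efficiency = H/L = 2.1958/2.2170 = 99.0%.

99.0%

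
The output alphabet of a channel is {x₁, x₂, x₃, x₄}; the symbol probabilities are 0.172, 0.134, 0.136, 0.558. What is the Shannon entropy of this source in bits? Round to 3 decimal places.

1.686 bits

H = −Σ pᵢ log₂ pᵢ.
−0.172·log₂(0.172) = 0.4368
−0.134·log₂(0.134) = 0.3886
−0.136·log₂(0.136) = 0.3915
−0.558·log₂(0.558) = 0.4696
Sum ≈ 1.6865 → 1.686 bits.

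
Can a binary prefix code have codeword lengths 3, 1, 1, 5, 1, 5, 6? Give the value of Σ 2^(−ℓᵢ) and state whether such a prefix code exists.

1.703125; no

With common denominator 2^6 = 64: Σ 2^(−ℓᵢ) = 8/64 + 32/64 + 32/64 + 2/64 + 32/64 + 2/64 + 1/64 = 109/64 = 1.703125.
Kraft's inequality requires Σ ≤ 1; here Σ = 1.703125 > 1, so no such prefix code exists.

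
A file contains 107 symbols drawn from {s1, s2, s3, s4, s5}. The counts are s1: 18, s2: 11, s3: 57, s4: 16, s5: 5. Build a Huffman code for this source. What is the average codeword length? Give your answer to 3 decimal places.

Probabilities are the counts divided by 107.
Repeatedly combine the two least-probable nodes; the expected code length is the sum of the merged weights.
merge 5/107 + 11/107 → 16/107
merge 16/107 + 16/107 → 32/107
merge 18/107 + 32/107 → 50/107
merge 50/107 + 57/107 → 1
L = 16/107 + 32/107 + 50/107 + 1 = 205/107 ≈ 1.916 bits/symbol.

1.916 bits/symbol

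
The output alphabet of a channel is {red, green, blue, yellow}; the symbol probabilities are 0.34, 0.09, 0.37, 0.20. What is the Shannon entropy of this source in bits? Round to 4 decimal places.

1.8369 bits

H = −Σ pᵢ log₂ pᵢ.
−0.34·log₂(0.34) = 0.5292
−0.09·log₂(0.09) = 0.3127
−0.37·log₂(0.37) = 0.5307
−0.20·log₂(0.20) = 0.4644
Sum ≈ 1.8369 → 1.8369 bits.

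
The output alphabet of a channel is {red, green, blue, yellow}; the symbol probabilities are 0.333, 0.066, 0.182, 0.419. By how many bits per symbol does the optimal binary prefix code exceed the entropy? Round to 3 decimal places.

0.069 bits

Entropy H = −Σ p log₂ p ≈ 1.7603 bits.
Huffman merges: 33/500+91/500→31/125; 31/125+333/1000→581/1000; 419/1000+581/1000→1. L = 1829/1000 ≈ 1.8290.
L − H = 1.8290 − 1.7603 = 0.069 bits.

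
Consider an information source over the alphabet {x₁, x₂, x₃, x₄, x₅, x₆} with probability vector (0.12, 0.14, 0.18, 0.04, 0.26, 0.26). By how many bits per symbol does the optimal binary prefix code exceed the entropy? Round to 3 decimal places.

0.054 bits

Entropy H = −Σ p log₂ p ≈ 2.4058 bits.
Huffman merges: 1/25+3/25→4/25; 7/50+4/25→3/10; 9/50+13/50→11/25; 13/50+3/10→14/25; 11/25+14/25→1. L = 123/50 ≈ 2.4600.
L − H = 2.4600 − 2.4058 = 0.054 bits.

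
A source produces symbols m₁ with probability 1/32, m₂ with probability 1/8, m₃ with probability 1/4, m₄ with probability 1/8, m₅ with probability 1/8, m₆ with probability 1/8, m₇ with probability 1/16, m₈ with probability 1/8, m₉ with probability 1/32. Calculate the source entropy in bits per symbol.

2.9375 bits

Each probability is a power of 1/2, so log₂(1/p) is an integer.
H = Σ p·log₂(1/p) = 1/32·5 + 1/8·3 + 1/4·2 + 1/8·3 + 1/8·3 + 1/8·3 + 1/16·4 + 1/8·3 + 1/32·5 = 2.9375 bits.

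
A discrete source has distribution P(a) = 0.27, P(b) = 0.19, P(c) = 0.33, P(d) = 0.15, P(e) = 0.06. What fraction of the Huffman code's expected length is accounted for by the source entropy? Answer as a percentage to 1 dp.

97.2%

Entropy H = −Σ p log₂ p ≈ 2.1471 bits.
Huffman merges: 3/50+3/20→21/100; 19/100+21/100→2/5; 27/100+33/100→3/5; 2/5+3/5→1. L = 221/100 ≈ 2.2100.
Efficiency = H/L = 2.1471/2.2100 = 97.2%.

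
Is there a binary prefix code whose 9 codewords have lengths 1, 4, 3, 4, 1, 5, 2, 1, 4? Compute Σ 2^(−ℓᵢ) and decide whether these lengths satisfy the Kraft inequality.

2.09375; no

With common denominator 2^5 = 32: Σ 2^(−ℓᵢ) = 16/32 + 2/32 + 4/32 + 2/32 + 16/32 + 1/32 + 8/32 + 16/32 + 2/32 = 67/32 = 2.09375.
Kraft's inequality requires Σ ≤ 1; here Σ = 2.09375 > 1, so no such prefix code exists.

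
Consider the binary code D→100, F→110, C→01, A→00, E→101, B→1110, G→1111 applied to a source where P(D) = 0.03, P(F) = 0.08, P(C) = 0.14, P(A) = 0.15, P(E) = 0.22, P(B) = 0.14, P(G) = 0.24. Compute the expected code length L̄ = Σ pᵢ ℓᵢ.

L̄ = Σ pᵢ·ℓᵢ = 0.03·3 + 0.08·3 + 0.14·2 + 0.15·2 + 0.22·3 + 0.14·4 + 0.24·4 = 3.09 bits/symbol.

3.09 bits/symbol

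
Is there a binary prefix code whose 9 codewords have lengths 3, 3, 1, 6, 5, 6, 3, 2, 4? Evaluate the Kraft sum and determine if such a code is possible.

With common denominator 2^6 = 64: Σ 2^(−ℓᵢ) = 8/64 + 8/64 + 32/64 + 1/64 + 2/64 + 1/64 + 8/64 + 16/64 + 4/64 = 80/64 = 1.25.
Kraft's inequality requires Σ ≤ 1; here Σ = 1.25 > 1, so no such prefix code exists.

1.25; no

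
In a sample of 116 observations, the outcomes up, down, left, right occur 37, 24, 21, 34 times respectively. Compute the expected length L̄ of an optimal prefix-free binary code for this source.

2 bits/symbol

Probabilities are the counts divided by 116.
Repeatedly combine the two least-probable nodes; the expected code length is the sum of the merged weights.
merge 21/116 + 6/29 → 45/116
merge 17/58 + 37/116 → 71/116
merge 45/116 + 71/116 → 1
L = 45/116 + 71/116 + 1 = 2 bits/symbol.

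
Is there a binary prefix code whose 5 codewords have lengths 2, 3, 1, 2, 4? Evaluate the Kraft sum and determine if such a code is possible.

1.1875; no

With common denominator 2^4 = 16: Σ 2^(−ℓᵢ) = 4/16 + 2/16 + 8/16 + 4/16 + 1/16 = 19/16 = 1.1875.
Kraft's inequality requires Σ ≤ 1; here Σ = 1.1875 > 1, so no such prefix code exists.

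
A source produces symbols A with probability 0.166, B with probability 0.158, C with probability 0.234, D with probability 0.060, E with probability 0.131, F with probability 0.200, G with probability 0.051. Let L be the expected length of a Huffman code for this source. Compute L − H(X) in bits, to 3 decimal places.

Entropy H = −Σ p log₂ p ≈ 2.6520 bits.
Huffman merges: 51/1000+3/50→111/1000; 111/1000+131/1000→121/500; 79/500+83/500→81/250; 1/5+117/500→217/500; 121/500+81/250→283/500; 217/500+283/500→1. L = 2677/1000 ≈ 2.6770.
L − H = 2.6770 − 2.6520 = 0.025 bits.

0.025 bits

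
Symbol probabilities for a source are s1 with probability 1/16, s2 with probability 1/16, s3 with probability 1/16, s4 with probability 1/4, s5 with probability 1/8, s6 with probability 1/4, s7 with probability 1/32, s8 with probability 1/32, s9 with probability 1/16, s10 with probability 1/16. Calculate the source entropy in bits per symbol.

Each probability is a power of 1/2, so log₂(1/p) is an integer.
H = Σ p·log₂(1/p) = 1/16·4 + 1/16·4 + 1/16·4 + 1/4·2 + 1/8·3 + 1/4·2 + 1/32·5 + 1/32·5 + 1/16·4 + 1/16·4 = 2.9375 bits.

2.9375 bits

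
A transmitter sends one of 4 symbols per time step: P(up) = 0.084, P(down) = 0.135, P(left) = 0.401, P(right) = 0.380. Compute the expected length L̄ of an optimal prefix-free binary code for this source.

Repeatedly combine the two least-probable nodes; the expected code length is the sum of the merged weights.
merge 21/250 + 27/200 → 219/1000
merge 219/1000 + 19/50 → 599/1000
merge 401/1000 + 599/1000 → 1
L = 219/1000 + 599/1000 + 1 = 909/500 = 1.818 bits/symbol.

1.818 bits/symbol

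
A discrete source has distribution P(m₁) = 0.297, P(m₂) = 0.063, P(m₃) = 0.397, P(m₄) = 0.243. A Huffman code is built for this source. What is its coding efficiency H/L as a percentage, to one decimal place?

94.1%

Entropy H = −Σ p log₂ p ≈ 1.7965 bits.
Huffman merges: 63/1000+243/1000→153/500; 297/1000+153/500→603/1000; 397/1000+603/1000→1. L = 1909/1000 ≈ 1.9090.
Efficiency = H/L = 1.7965/1.9090 = 94.1%.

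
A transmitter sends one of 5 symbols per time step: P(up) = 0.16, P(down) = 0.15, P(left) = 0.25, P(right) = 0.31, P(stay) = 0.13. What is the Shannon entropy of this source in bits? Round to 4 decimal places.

2.2400 bits

H = −Σ pᵢ log₂ pᵢ.
−0.16·log₂(0.16) = 0.4230
−0.15·log₂(0.15) = 0.4105
−0.25·log₂(0.25) = 0.5000
−0.31·log₂(0.31) = 0.5238
−0.13·log₂(0.13) = 0.3826
Sum ≈ 2.2400 → 2.2400 bits.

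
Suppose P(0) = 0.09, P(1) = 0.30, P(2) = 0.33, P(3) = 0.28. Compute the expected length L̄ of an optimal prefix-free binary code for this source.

Repeatedly combine the two least-probable nodes; the expected code length is the sum of the merged weights.
merge 9/100 + 7/25 → 37/100
merge 3/10 + 33/100 → 63/100
merge 37/100 + 63/100 → 1
L = 37/100 + 63/100 + 1 = 2 bits/symbol.

2 bits/symbol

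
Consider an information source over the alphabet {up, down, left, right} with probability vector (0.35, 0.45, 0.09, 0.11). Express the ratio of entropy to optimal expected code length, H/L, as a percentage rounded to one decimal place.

97.8%

Entropy H = −Σ p log₂ p ≈ 1.7114 bits.
Huffman merges: 9/100+11/100→1/5; 1/5+7/20→11/20; 9/20+11/20→1. L = 7/4 ≈ 1.7500.
Efficiency = H/L = 1.7114/1.7500 = 97.8%.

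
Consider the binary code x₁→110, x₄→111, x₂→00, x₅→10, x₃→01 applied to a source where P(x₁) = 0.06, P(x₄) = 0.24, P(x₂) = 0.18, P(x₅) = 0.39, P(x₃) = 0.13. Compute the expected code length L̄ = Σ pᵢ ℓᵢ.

L̄ = Σ pᵢ·ℓᵢ = 0.06·3 + 0.24·3 + 0.18·2 + 0.39·2 + 0.13·2 = 2.3 bits/symbol.

2.3 bits/symbol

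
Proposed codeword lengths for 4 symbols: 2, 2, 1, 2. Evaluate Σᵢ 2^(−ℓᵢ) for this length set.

With common denominator 2^2 = 4: Σ 2^(−ℓᵢ) = 1/4 + 1/4 + 2/4 + 1/4 = 5/4 = 1.25.

1.25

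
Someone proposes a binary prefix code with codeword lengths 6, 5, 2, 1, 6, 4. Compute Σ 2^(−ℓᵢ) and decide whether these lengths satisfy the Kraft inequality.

With common denominator 2^6 = 64: Σ 2^(−ℓᵢ) = 1/64 + 2/64 + 16/64 + 32/64 + 1/64 + 4/64 = 56/64 = 0.875.
Kraft's inequality requires Σ ≤ 1; here Σ = 0.875 ≤ 1, so such a prefix code exists.

0.875; yes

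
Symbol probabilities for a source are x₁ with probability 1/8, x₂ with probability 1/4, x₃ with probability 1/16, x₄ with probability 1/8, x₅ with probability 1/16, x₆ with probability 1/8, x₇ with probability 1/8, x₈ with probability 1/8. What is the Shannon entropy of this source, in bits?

Each probability is a power of 1/2, so log₂(1/p) is an integer.
H = Σ p·log₂(1/p) = 1/8·3 + 1/4·2 + 1/16·4 + 1/8·3 + 1/16·4 + 1/8·3 + 1/8·3 + 1/8·3 = 2.875 bits.

2.875 bits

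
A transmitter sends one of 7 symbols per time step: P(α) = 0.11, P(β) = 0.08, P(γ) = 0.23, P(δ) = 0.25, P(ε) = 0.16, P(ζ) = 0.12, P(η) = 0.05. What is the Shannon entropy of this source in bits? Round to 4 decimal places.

H = −Σ pᵢ log₂ pᵢ.
−0.11·log₂(0.11) = 0.3503
−0.08·log₂(0.08) = 0.2915
−0.23·log₂(0.23) = 0.4877
−0.25·log₂(0.25) = 0.5000
−0.16·log₂(0.16) = 0.4230
−0.12·log₂(0.12) = 0.3671
−0.05·log₂(0.05) = 0.2161
Sum ≈ 2.6356 → 2.6356 bits.

2.6356 bits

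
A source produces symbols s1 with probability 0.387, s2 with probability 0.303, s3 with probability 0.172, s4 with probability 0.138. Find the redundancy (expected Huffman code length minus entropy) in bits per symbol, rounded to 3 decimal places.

0.040 bits

Entropy H = −Σ p log₂ p ≈ 1.8831 bits.
Huffman merges: 69/500+43/250→31/100; 303/1000+31/100→613/1000; 387/1000+613/1000→1. L = 1923/1000 ≈ 1.9230.
L − H = 1.9230 − 1.8831 = 0.040 bits.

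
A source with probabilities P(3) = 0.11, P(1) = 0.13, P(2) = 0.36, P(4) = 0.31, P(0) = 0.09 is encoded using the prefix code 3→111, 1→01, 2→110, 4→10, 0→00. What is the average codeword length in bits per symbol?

L̄ = Σ pᵢ·ℓᵢ = 0.11·3 + 0.13·2 + 0.36·3 + 0.31·2 + 0.09·2 = 2.47 bits/symbol.

2.47 bits/symbol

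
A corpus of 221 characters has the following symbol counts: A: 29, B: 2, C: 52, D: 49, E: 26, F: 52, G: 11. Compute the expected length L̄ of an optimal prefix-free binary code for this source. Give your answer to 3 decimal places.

Probabilities are the counts divided by 221.
Repeatedly combine the two least-probable nodes; the expected code length is the sum of the merged weights.
merge 2/221 + 11/221 → 1/17
merge 1/17 + 2/17 → 3/17
merge 29/221 + 3/17 → 4/13
merge 49/221 + 4/17 → 101/221
merge 4/17 + 4/13 → 120/221
merge 101/221 + 120/221 → 1
L = 1/17 + 3/17 + 4/13 + 101/221 + 120/221 + 1 = 562/221 ≈ 2.543 bits/symbol.

2.543 bits/symbol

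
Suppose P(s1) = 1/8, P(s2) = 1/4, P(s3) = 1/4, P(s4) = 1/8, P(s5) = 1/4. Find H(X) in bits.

Each probability is a power of 1/2, so log₂(1/p) is an integer.
H = Σ p·log₂(1/p) = 1/8·3 + 1/4·2 + 1/4·2 + 1/8·3 + 1/4·2 = 2.25 bits.

2.25 bits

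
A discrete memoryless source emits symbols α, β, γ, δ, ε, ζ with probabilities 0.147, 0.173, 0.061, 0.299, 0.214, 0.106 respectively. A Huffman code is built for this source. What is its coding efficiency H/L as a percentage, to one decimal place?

Entropy H = −Σ p log₂ p ≈ 2.4307 bits.
Huffman merges: 61/1000+53/500→167/1000; 147/1000+167/1000→157/500; 173/1000+107/500→387/1000; 299/1000+157/500→613/1000; 387/1000+613/1000→1. L = 2481/1000 ≈ 2.4810.
Efficiency = H/L = 2.4307/2.4810 = 98.0%.

98.0%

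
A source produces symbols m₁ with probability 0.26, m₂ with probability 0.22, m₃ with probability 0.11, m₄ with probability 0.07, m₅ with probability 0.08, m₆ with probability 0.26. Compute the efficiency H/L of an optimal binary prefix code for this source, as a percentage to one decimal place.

Entropy H = −Σ p log₂ p ≈ 2.4015 bits.
Huffman merges: 7/100+2/25→3/20; 11/100+3/20→13/50; 11/50+13/50→12/25; 13/50+13/50→13/25; 12/25+13/25→1. L = 241/100 ≈ 2.4100.
Efficiency = H/L = 2.4015/2.4100 = 99.6%.

99.6%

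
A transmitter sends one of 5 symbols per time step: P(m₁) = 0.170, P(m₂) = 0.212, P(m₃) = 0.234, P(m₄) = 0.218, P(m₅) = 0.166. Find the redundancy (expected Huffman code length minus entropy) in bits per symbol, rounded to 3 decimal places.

Entropy H = −Σ p log₂ p ≈ 2.3085 bits.
Huffman merges: 83/500+17/100→42/125; 53/250+109/500→43/100; 117/500+42/125→57/100; 43/100+57/100→1. L = 292/125 ≈ 2.3360.
L − H = 2.3360 − 2.3085 = 0.028 bits.

0.028 bits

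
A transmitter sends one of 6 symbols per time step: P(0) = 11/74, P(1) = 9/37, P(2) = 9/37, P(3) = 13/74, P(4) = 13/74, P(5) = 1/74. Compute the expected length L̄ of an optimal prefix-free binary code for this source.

2.5 bits/symbol

Repeatedly combine the two least-probable nodes; the expected code length is the sum of the merged weights.
merge 1/74 + 11/74 → 6/37
merge 6/37 + 13/74 → 25/74
merge 13/74 + 9/37 → 31/74
merge 9/37 + 25/74 → 43/74
merge 31/74 + 43/74 → 1
L = 6/37 + 25/74 + 31/74 + 43/74 + 1 = 5/2 = 2.5 bits/symbol.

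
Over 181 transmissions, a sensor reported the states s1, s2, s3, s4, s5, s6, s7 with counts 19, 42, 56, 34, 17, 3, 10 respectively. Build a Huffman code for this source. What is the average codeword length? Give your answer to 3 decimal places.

2.508 bits/symbol

Probabilities are the counts divided by 181.
Repeatedly combine the two least-probable nodes; the expected code length is the sum of the merged weights.
merge 3/181 + 10/181 → 13/181
merge 13/181 + 17/181 → 30/181
merge 19/181 + 30/181 → 49/181
merge 34/181 + 42/181 → 76/181
merge 49/181 + 56/181 → 105/181
merge 76/181 + 105/181 → 1
L = 13/181 + 30/181 + 49/181 + 76/181 + 105/181 + 1 = 454/181 ≈ 2.508 bits/symbol.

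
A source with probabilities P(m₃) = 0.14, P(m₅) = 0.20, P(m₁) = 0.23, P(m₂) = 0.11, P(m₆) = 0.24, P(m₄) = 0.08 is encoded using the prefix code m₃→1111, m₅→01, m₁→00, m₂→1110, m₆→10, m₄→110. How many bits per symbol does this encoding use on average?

L̄ = Σ pᵢ·ℓᵢ = 0.14·4 + 0.20·2 + 0.23·2 + 0.11·4 + 0.24·2 + 0.08·3 = 2.58 bits/symbol.

2.58 bits/symbol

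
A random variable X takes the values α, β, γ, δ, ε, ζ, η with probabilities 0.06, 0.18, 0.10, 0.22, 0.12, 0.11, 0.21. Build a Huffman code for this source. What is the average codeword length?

2.73 bits/symbol

Repeatedly combine the two least-probable nodes; the expected code length is the sum of the merged weights.
merge 3/50 + 1/10 → 4/25
merge 11/100 + 3/25 → 23/100
merge 4/25 + 9/50 → 17/50
merge 21/100 + 11/50 → 43/100
merge 23/100 + 17/50 → 57/100
merge 43/100 + 57/100 → 1
L = 4/25 + 23/100 + 17/50 + 43/100 + 57/100 + 1 = 273/100 = 2.73 bits/symbol.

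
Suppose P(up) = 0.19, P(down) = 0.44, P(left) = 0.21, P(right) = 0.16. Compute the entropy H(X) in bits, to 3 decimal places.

H = −Σ pᵢ log₂ pᵢ.
−0.19·log₂(0.19) = 0.4552
−0.44·log₂(0.44) = 0.5211
−0.21·log₂(0.21) = 0.4728
−0.16·log₂(0.16) = 0.4230
Sum ≈ 1.8722 → 1.872 bits.

1.872 bits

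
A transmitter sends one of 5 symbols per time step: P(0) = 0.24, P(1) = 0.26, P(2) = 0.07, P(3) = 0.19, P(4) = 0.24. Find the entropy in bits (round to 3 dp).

2.217 bits

H = −Σ pᵢ log₂ pᵢ.
−0.24·log₂(0.24) = 0.4941
−0.26·log₂(0.26) = 0.5053
−0.07·log₂(0.07) = 0.2686
−0.19·log₂(0.19) = 0.4552
−0.24·log₂(0.24) = 0.4941
Sum ≈ 2.2173 → 2.217 bits.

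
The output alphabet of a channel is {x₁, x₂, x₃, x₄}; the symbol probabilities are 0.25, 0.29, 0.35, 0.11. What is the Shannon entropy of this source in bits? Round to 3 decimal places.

1.898 bits

H = −Σ pᵢ log₂ pᵢ.
−0.25·log₂(0.25) = 0.5000
−0.29·log₂(0.29) = 0.5179
−0.35·log₂(0.35) = 0.5301
−0.11·log₂(0.11) = 0.3503
Sum ≈ 1.8983 → 1.898 bits.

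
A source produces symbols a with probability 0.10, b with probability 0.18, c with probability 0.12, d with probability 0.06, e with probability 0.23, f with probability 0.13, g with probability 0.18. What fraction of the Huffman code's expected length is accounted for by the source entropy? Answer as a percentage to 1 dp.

98.3%

Entropy H = −Σ p log₂ p ≈ 2.7037 bits.
Huffman merges: 3/50+1/10→4/25; 3/25+13/100→1/4; 4/25+9/50→17/50; 9/50+23/100→41/100; 1/4+17/50→59/100; 41/100+59/100→1. L = 11/4 ≈ 2.7500.
Efficiency = H/L = 2.7037/2.7500 = 98.3%.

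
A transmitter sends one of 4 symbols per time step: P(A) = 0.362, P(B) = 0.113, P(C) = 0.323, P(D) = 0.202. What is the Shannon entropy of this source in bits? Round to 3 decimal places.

H = −Σ pᵢ log₂ pᵢ.
−0.362·log₂(0.362) = 0.5307
−0.113·log₂(0.113) = 0.3555
−0.323·log₂(0.323) = 0.5266
−0.202·log₂(0.202) = 0.4661
Sum ≈ 1.8789 → 1.879 bits.

1.879 bits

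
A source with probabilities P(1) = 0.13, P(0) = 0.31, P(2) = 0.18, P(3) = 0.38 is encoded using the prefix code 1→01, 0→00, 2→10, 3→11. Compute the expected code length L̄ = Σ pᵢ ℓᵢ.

L̄ = Σ pᵢ·ℓᵢ = 0.13·2 + 0.31·2 + 0.18·2 + 0.38·2 = 2 bits/symbol.

2 bits/symbol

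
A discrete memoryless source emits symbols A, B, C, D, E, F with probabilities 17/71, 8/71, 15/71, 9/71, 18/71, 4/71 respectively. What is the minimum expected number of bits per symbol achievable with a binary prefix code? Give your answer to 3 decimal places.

2.465 bits/symbol

Repeatedly combine the two least-probable nodes; the expected code length is the sum of the merged weights.
merge 4/71 + 8/71 → 12/71
merge 9/71 + 12/71 → 21/71
merge 15/71 + 17/71 → 32/71
merge 18/71 + 21/71 → 39/71
merge 32/71 + 39/71 → 1
L = 12/71 + 21/71 + 32/71 + 39/71 + 1 = 175/71 ≈ 2.465 bits/symbol.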